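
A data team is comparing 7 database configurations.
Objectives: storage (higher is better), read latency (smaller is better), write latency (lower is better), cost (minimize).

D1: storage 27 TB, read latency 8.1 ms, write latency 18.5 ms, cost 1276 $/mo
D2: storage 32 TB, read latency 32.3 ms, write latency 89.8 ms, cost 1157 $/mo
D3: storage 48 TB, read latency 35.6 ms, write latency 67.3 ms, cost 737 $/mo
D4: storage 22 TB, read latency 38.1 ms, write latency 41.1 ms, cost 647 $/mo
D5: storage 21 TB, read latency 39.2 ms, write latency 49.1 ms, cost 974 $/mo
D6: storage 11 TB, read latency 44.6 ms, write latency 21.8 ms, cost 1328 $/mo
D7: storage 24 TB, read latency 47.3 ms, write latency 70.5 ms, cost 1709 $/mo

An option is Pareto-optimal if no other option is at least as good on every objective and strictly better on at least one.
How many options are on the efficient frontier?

D1: not dominated (best read latency).
D2: not dominated.
D3: not dominated (best storage).
D4: not dominated (best cost).
D5: dominated by D4 (storage 22≥21, read latency 38.1≤39.2, write latency 41.1≤49.1, cost 647≤974).
D6: dominated by D1 (storage 27≥11, read latency 8.1≤44.6, write latency 18.5≤21.8, cost 1276≤1328).
D7: dominated by D1 (storage 27≥24, read latency 8.1≤47.3, write latency 18.5≤70.5, cost 1276≤1709).
Pareto-optimal: D1, D2, D3, D4 → 4.

4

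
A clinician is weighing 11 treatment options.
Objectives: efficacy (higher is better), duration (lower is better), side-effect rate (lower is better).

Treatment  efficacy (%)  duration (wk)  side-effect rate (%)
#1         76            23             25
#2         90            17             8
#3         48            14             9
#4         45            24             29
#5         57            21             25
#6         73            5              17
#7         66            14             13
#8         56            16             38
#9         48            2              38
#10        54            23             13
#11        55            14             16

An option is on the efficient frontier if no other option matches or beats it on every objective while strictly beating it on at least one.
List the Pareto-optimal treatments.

#2, #3, #6, #7, #9

#1: dominated by #2 (efficacy 90≥76, duration 17≤23, side-effect rate 8≤25).
#2: not dominated (best efficacy).
#3: not dominated.
#4: dominated by #1 (efficacy 76≥45, duration 23≤24, side-effect rate 25≤29).
#5: dominated by #2 (efficacy 90≥57, duration 17≤21, side-effect rate 8≤25).
#6: not dominated.
#7: not dominated.
#8: dominated by #6 (efficacy 73≥56, duration 5≤16, side-effect rate 17≤38).
#9: not dominated (best duration).
#10: dominated by #2 (efficacy 90≥54, duration 17≤23, side-effect rate 8≤13).
#11: dominated by #7 (efficacy 66≥55, duration 14≤14, side-effect rate 13≤16).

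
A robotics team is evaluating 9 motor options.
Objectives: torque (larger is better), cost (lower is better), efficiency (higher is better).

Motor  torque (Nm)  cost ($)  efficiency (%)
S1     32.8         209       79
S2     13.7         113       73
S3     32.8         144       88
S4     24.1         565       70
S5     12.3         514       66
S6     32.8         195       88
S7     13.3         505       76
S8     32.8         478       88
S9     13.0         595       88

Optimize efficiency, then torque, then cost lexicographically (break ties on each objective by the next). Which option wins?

First maximize efficiency: best is 88, kept {S3, S6, S8, S9}.
Then maximize torque: best is 32.8, kept {S3, S6, S8}.
Then minimize cost: best is 144, kept {S3}.

S3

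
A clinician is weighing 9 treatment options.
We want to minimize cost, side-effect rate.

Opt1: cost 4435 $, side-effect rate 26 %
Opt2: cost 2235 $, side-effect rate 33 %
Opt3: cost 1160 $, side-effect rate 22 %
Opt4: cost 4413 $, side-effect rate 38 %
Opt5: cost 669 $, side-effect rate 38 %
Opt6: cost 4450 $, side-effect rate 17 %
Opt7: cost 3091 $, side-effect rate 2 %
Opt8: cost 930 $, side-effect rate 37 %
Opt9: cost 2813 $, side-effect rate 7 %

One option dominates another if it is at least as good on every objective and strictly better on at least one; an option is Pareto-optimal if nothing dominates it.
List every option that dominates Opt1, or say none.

Opt3: cost 1160≤4435, side-effect rate 22≤26 — dominates Opt1.
Opt7: cost 3091≤4435, side-effect rate 2≤26 — dominates Opt1.
Opt9: cost 2813≤4435, side-effect rate 7≤26 — dominates Opt1.
Others (Opt2, Opt4, Opt5, Opt6, Opt8) are each worse than Opt1 on at least one objective.

Opt3, Opt7, Opt9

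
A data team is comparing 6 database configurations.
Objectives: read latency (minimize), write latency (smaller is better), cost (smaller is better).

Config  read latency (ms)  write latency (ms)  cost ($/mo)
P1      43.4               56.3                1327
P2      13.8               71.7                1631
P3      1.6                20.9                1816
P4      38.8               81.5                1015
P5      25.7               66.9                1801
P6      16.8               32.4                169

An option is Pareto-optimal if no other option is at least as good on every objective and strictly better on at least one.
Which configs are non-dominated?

P1: dominated by P6 (read latency 16.8≤43.4, write latency 32.4≤56.3, cost 169≤1327).
P2: not dominated.
P3: not dominated (best read latency).
P4: dominated by P6 (read latency 16.8≤38.8, write latency 32.4≤81.5, cost 169≤1015).
P5: dominated by P6 (read latency 16.8≤25.7, write latency 32.4≤66.9, cost 169≤1801).
P6: not dominated (best cost).

P2, P3, P6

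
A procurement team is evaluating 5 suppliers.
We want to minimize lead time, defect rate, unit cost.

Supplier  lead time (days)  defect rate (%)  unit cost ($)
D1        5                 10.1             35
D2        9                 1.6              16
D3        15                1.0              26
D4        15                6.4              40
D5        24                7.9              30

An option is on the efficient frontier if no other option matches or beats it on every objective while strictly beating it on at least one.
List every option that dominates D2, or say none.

D1: worse on defect rate (10.1 vs 1.6).
D3: worse on lead time (15 vs 9).
D4: worse on lead time (15 vs 9).
D5: worse on lead time (24 vs 9).
No option dominates D2.

none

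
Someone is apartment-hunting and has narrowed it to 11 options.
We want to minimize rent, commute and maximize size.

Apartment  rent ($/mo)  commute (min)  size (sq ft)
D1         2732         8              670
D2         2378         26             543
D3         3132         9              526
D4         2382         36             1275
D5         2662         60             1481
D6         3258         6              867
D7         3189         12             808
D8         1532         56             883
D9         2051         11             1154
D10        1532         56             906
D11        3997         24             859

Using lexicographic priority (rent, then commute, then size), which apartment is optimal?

First minimize rent: best is 1532, kept {D8, D10}.
Then minimize commute: best is 56, kept {D8, D10}.
Then maximize size: best is 906, kept {D10}.

D10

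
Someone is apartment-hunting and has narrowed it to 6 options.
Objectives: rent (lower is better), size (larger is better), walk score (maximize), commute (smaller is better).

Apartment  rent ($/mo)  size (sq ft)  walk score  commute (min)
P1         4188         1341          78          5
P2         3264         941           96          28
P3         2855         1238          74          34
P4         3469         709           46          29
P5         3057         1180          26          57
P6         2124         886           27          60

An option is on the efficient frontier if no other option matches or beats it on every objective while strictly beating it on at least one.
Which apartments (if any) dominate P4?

P2: rent 3264≤3469, size 941≥709, walk score 96≥46, commute 28≤29 — dominates P4.
Others (P1, P3, P5, P6) are each worse than P4 on at least one objective.

P2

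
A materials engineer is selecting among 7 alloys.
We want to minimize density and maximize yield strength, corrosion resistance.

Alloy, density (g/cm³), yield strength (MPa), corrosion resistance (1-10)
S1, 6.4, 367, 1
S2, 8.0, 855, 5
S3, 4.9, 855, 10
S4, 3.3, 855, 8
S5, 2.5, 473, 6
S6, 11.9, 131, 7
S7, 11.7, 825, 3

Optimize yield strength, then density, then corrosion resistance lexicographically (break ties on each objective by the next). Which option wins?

First maximize yield strength: best is 855, kept {S2, S3, S4}.
Then minimize density: best is 3.3, kept {S4}.

S4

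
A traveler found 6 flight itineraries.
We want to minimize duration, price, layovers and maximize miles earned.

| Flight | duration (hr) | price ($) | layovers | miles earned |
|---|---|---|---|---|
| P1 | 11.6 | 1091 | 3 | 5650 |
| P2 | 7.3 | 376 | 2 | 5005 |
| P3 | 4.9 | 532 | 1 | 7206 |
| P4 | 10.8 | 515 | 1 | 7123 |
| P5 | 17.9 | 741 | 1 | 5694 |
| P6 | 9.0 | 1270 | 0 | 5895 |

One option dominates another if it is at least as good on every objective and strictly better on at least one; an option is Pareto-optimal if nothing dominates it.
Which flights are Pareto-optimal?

P2, P3, P4, P6

P1: dominated by P3 (duration 4.9≤11.6, price 532≤1091, layovers 1≤3, miles earned 7206≥5650).
P2: not dominated (best price).
P3: not dominated (best duration).
P4: not dominated.
P5: dominated by P3 (duration 4.9≤17.9, price 532≤741, layovers 1≤1, miles earned 7206≥5694).
P6: not dominated (best layovers).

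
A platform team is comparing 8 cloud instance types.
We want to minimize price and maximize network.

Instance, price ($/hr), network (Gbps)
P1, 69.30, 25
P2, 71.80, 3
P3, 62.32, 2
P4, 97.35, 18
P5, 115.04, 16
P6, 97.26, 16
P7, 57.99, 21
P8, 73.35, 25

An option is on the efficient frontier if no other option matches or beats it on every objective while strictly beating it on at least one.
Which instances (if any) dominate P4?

P1, P7, P8

P1: price 69.30≤97.35, network 25≥18 — dominates P4.
P7: price 57.99≤97.35, network 21≥18 — dominates P4.
P8: price 73.35≤97.35, network 25≥18 — dominates P4.
Others (P2, P3, P5, P6) are each worse than P4 on at least one objective.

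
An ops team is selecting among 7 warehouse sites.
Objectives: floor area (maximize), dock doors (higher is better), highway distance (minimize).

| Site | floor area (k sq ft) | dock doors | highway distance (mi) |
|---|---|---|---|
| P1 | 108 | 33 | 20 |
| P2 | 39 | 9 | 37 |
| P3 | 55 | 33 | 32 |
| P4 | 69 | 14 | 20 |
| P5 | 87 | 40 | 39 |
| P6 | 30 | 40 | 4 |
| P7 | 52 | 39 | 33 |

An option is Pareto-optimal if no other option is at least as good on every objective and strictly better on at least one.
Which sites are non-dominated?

P1: not dominated (best floor area).
P2: dominated by P1 (floor area 108≥39, dock doors 33≥9, highway distance 20≤37).
P3: dominated by P1 (floor area 108≥55, dock doors 33≥33, highway distance 20≤32).
P4: dominated by P1 (floor area 108≥69, dock doors 33≥14, highway distance 20≤20).
P5: not dominated.
P6: not dominated (best highway distance).
P7: not dominated.

P1, P5, P6, P7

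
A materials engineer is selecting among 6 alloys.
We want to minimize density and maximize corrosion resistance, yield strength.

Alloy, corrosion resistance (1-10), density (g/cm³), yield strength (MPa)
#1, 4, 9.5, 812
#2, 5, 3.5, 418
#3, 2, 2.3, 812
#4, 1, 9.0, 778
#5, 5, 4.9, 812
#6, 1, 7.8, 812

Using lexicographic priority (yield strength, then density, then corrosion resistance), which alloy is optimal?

#3

First maximize yield strength: best is 812, kept {#1, #3, #5, #6}.
Then minimize density: best is 2.3, kept {#3}.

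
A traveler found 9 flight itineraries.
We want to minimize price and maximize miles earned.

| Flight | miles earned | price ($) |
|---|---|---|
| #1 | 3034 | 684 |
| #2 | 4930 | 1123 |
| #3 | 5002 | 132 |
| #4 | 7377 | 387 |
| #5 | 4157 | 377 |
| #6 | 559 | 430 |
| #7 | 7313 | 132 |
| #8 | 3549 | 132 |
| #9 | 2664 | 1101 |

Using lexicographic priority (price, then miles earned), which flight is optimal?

#7

First minimize price: best is 132, kept {#3, #7, #8}.
Then maximize miles earned: best is 7313, kept {#7}.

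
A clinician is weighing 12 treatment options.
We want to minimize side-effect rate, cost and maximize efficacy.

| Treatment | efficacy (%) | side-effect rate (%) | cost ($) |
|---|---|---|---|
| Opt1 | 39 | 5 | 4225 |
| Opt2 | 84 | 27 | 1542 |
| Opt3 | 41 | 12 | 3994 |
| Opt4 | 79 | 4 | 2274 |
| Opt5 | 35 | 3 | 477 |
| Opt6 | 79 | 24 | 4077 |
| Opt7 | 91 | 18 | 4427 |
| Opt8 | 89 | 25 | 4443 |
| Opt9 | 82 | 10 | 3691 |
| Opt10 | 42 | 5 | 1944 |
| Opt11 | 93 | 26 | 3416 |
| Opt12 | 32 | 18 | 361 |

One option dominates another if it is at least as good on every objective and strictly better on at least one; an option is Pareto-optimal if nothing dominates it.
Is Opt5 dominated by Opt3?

Opt3 vs Opt5: Opt3 is worse on side-effect rate (12 vs 3), so it does not dominate Opt5.

No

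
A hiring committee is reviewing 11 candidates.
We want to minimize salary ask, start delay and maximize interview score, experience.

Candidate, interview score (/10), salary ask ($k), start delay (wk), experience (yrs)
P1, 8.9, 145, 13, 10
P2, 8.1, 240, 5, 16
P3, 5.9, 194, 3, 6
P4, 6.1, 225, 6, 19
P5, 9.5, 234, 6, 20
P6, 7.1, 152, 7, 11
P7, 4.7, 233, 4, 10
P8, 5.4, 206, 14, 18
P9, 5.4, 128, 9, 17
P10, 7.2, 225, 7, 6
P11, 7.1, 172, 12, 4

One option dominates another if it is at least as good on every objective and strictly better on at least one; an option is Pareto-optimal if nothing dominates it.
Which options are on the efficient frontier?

P1, P2, P3, P4, P5, P6, P7, P8, P9, P10

P1: not dominated.
P2: not dominated.
P3: not dominated (best start delay).
P4: not dominated.
P5: not dominated (best interview score).
P6: not dominated.
P7: not dominated.
P8: not dominated.
P9: not dominated (best salary ask).
P10: not dominated.
P11: dominated by P6 (interview score 7.1≥7.1, salary ask 152≤172, start delay 7≤12, experience 11≥4).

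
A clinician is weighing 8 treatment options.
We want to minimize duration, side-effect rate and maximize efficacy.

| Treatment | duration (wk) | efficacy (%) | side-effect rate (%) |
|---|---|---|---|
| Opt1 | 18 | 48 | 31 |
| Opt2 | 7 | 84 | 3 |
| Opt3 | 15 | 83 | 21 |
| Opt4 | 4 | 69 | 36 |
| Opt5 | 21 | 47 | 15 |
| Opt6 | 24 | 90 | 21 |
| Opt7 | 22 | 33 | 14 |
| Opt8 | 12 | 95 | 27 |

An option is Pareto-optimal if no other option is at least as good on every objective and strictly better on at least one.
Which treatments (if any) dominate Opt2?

none

Opt1: worse on duration (18 vs 7).
Opt3: worse on duration (15 vs 7).
Opt4: worse on efficacy (69 vs 84).
Opt5: worse on duration (21 vs 7).
Opt6: worse on duration (24 vs 7).
Opt7: worse on duration (22 vs 7).
Opt8: worse on duration (12 vs 7).
No option dominates Opt2.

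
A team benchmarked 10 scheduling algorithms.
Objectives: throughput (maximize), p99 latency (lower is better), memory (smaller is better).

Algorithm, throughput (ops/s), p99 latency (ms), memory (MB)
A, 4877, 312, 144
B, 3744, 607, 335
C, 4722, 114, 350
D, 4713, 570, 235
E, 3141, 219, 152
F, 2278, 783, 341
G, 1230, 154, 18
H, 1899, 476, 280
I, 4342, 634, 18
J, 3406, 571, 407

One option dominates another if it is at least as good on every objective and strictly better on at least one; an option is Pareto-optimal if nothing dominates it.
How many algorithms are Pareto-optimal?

5

A: not dominated (best throughput).
B: dominated by A (throughput 4877≥3744, p99 latency 312≤607, memory 144≤335).
C: not dominated (best p99 latency).
D: dominated by A (throughput 4877≥4713, p99 latency 312≤570, memory 144≤235).
E: not dominated.
F: dominated by A (throughput 4877≥2278, p99 latency 312≤783, memory 144≤341).
G: not dominated.
H: dominated by A (throughput 4877≥1899, p99 latency 312≤476, memory 144≤280).
I: not dominated.
J: dominated by A (throughput 4877≥3406, p99 latency 312≤571, memory 144≤407).
Pareto-optimal: A, C, E, G, I → 5.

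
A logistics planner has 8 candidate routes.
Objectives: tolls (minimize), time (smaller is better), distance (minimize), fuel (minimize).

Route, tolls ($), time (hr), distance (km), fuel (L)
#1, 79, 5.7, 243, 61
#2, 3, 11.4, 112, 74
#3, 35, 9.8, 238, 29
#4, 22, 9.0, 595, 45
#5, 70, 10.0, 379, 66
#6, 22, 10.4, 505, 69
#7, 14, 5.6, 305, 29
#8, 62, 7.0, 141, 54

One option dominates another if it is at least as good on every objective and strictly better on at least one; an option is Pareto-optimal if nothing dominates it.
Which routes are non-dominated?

#1, #2, #3, #7, #8

#1: not dominated.
#2: not dominated (best tolls).
#3: not dominated.
#4: dominated by #7 (tolls 14≤22, time 5.6≤9.0, distance 305≤595, fuel 29≤45).
#5: dominated by #3 (tolls 35≤70, time 9.8≤10.0, distance 238≤379, fuel 29≤66).
#6: dominated by #7 (tolls 14≤22, time 5.6≤10.4, distance 305≤505, fuel 29≤69).
#7: not dominated (best time).
#8: not dominated.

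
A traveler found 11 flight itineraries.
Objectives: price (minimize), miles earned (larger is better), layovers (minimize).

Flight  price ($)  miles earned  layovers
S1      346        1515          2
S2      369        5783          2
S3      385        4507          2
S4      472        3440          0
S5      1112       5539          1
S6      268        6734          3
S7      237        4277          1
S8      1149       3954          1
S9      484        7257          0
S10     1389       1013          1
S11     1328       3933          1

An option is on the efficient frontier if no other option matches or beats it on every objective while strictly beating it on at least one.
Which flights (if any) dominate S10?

S4, S5, S7, S8, S9, S11

S4: price 472≤1389, miles earned 3440≥1013, layovers 0≤1 — dominates S10.
S5: price 1112≤1389, miles earned 5539≥1013, layovers 1≤1 — dominates S10.
S7: price 237≤1389, miles earned 4277≥1013, layovers 1≤1 — dominates S10.
S8: price 1149≤1389, miles earned 3954≥1013, layovers 1≤1 — dominates S10.
S9: price 484≤1389, miles earned 7257≥1013, layovers 0≤1 — dominates S10.
S11: price 1328≤1389, miles earned 3933≥1013, layovers 1≤1 — dominates S10.
Others (S1, S2, S3, S6) are each worse than S10 on at least one objective.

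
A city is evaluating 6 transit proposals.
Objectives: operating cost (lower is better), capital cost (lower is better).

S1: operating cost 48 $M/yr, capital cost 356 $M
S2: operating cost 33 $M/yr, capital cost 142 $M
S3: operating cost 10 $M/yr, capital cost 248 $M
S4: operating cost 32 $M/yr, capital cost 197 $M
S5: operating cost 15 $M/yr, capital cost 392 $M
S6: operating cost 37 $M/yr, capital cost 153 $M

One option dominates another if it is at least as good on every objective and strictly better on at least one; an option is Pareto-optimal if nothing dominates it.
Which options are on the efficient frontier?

S2, S3, S4

S1: dominated by S2 (operating cost 33≤48, capital cost 142≤356).
S2: not dominated (best capital cost).
S3: not dominated (best operating cost).
S4: not dominated.
S5: dominated by S3 (operating cost 10≤15, capital cost 248≤392).
S6: dominated by S2 (operating cost 33≤37, capital cost 142≤153).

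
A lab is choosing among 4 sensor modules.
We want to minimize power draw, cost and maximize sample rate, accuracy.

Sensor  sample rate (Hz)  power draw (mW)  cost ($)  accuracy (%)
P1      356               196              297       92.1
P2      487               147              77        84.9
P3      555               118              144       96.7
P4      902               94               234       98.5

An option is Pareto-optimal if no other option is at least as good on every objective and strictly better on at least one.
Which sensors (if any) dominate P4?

none

P1: worse on sample rate (356 vs 902).
P2: worse on sample rate (487 vs 902).
P3: worse on sample rate (555 vs 902).
No option dominates P4.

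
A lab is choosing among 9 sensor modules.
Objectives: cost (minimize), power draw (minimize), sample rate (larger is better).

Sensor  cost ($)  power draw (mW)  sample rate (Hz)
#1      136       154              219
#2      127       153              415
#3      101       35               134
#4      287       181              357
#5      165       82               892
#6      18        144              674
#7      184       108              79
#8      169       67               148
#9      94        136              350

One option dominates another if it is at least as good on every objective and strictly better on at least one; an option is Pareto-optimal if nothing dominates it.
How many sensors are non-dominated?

5

#1: dominated by #2 (cost 127≤136, power draw 153≤154, sample rate 415≥219).
#2: dominated by #6 (cost 18≤127, power draw 144≤153, sample rate 674≥415).
#3: not dominated (best power draw).
#4: dominated by #2 (cost 127≤287, power draw 153≤181, sample rate 415≥357).
#5: not dominated (best sample rate).
#6: not dominated (best cost).
#7: dominated by #3 (cost 101≤184, power draw 35≤108, sample rate 134≥79).
#8: not dominated.
#9: not dominated.
Pareto-optimal: #3, #5, #6, #8, #9 → 5.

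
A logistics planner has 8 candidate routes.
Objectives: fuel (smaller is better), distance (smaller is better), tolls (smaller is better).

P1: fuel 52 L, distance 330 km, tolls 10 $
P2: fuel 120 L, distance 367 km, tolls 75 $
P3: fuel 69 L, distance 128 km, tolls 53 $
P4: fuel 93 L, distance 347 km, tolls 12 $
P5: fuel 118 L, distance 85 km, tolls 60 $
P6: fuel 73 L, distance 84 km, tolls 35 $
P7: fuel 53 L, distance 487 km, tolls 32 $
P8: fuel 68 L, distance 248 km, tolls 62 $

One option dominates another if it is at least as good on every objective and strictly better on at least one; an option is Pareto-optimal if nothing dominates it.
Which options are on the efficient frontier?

P1: not dominated (best fuel).
P2: dominated by P1 (fuel 52≤120, distance 330≤367, tolls 10≤75).
P3: not dominated.
P4: dominated by P1 (fuel 52≤93, distance 330≤347, tolls 10≤12).
P5: dominated by P6 (fuel 73≤118, distance 84≤85, tolls 35≤60).
P6: not dominated (best distance).
P7: dominated by P1 (fuel 52≤53, distance 330≤487, tolls 10≤32).
P8: not dominated.

P1, P3, P6, P8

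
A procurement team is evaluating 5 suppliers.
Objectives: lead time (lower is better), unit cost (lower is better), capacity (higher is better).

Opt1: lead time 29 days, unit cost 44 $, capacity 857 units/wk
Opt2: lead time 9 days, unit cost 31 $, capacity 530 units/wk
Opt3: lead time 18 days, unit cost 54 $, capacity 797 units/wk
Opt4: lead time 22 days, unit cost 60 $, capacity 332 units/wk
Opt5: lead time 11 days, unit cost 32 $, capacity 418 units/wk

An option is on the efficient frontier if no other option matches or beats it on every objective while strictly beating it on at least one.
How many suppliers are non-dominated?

3

Opt1: not dominated (best capacity).
Opt2: not dominated (best lead time).
Opt3: not dominated.
Opt4: dominated by Opt2 (lead time 9≤22, unit cost 31≤60, capacity 530≥332).
Opt5: dominated by Opt2 (lead time 9≤11, unit cost 31≤32, capacity 530≥418).
Pareto-optimal: Opt1, Opt2, Opt3 → 3.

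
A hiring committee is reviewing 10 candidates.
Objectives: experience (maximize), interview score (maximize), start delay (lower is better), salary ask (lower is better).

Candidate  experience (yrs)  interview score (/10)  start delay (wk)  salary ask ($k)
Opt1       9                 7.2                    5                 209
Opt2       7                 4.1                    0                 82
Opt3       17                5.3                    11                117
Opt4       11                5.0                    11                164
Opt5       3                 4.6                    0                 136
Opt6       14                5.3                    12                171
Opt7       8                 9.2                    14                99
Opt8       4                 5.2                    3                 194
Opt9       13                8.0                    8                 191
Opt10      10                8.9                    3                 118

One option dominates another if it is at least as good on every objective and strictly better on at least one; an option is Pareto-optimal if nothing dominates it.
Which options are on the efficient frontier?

Opt2, Opt3, Opt5, Opt7, Opt9, Opt10

Opt1: dominated by Opt10 (experience 10≥9, interview score 8.9≥7.2, start delay 3≤5, salary ask 118≤209).
Opt2: not dominated (best salary ask).
Opt3: not dominated (best experience).
Opt4: dominated by Opt3 (experience 17≥11, interview score 5.3≥5.0, start delay 11≤11, salary ask 117≤164).
Opt5: not dominated.
Opt6: dominated by Opt3 (experience 17≥14, interview score 5.3≥5.3, start delay 11≤12, salary ask 117≤171).
Opt7: not dominated (best interview score).
Opt8: dominated by Opt10 (experience 10≥4, interview score 8.9≥5.2, start delay 3≤3, salary ask 118≤194).
Opt9: not dominated.
Opt10: not dominated.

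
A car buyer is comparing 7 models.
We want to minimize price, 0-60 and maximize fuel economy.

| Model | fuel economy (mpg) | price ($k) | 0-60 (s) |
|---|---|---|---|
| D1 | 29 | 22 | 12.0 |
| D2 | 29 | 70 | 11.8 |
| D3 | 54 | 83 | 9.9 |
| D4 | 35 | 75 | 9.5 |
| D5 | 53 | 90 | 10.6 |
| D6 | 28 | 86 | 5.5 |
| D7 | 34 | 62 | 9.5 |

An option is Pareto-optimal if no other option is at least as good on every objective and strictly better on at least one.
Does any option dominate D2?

Yes

D7 vs D2: fuel economy 34≥29, price 62≤70, 0-60 9.5≤11.8 — D7 is at least as good on every objective and strictly better on at least one, so D7 dominates D2.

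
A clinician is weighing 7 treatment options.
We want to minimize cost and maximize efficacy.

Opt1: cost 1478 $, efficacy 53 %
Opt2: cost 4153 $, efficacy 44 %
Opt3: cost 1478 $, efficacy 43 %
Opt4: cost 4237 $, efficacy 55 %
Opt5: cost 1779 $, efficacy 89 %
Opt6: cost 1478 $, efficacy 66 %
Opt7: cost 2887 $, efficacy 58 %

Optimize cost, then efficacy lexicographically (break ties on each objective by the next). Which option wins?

First minimize cost: best is 1478, kept {Opt1, Opt3, Opt6}.
Then maximize efficacy: best is 66, kept {Opt6}.

Opt6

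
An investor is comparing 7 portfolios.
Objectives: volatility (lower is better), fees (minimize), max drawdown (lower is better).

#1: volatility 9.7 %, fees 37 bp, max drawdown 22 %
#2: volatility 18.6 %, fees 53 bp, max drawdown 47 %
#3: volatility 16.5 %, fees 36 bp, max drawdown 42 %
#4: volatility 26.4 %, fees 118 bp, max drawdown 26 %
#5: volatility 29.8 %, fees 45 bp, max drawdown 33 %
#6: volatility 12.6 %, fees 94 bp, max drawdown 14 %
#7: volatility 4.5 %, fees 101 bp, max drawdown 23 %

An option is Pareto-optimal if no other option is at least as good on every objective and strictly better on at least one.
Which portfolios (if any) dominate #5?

#1: volatility 9.7≤29.8, fees 37≤45, max drawdown 22≤33 — dominates #5.
Others (#2, #3, #4, #6, #7) are each worse than #5 on at least one objective.

#1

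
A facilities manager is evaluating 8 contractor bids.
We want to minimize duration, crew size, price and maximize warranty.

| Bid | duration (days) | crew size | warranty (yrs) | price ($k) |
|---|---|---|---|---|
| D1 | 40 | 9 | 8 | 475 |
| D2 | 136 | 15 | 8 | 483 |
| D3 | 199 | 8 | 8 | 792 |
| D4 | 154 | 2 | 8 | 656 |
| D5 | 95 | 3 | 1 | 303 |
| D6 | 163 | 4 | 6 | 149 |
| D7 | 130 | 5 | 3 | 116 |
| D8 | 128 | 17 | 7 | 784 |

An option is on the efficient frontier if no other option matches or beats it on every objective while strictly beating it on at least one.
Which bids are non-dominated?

D1: not dominated (best duration).
D2: dominated by D1 (duration 40≤136, crew size 9≤15, warranty 8≥8, price 475≤483).
D3: dominated by D4 (duration 154≤199, crew size 2≤8, warranty 8≥8, price 656≤792).
D4: not dominated (best crew size).
D5: not dominated.
D6: not dominated.
D7: not dominated (best price).
D8: dominated by D1 (duration 40≤128, crew size 9≤17, warranty 8≥7, price 475≤784).

D1, D4, D5, D6, D7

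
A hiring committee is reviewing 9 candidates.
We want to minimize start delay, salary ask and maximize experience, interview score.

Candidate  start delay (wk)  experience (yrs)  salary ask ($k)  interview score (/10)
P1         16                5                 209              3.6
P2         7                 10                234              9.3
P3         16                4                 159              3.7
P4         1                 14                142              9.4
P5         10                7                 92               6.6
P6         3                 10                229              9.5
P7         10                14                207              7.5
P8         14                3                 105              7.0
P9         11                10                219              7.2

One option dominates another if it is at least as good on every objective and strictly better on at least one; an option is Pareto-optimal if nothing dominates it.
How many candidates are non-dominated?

P1: dominated by P4 (start delay 1≤16, experience 14≥5, salary ask 142≤209, interview score 9.4≥3.6).
P2: dominated by P4 (start delay 1≤7, experience 14≥10, salary ask 142≤234, interview score 9.4≥9.3).
P3: dominated by P4 (start delay 1≤16, experience 14≥4, salary ask 142≤159, interview score 9.4≥3.7).
P4: not dominated (best start delay).
P5: not dominated (best salary ask).
P6: not dominated (best interview score).
P7: dominated by P4 (start delay 1≤10, experience 14≥14, salary ask 142≤207, interview score 9.4≥7.5).
P8: not dominated.
P9: dominated by P4 (start delay 1≤11, experience 14≥10, salary ask 142≤219, interview score 9.4≥7.2).
Pareto-optimal: P4, P5, P6, P8 → 4.

4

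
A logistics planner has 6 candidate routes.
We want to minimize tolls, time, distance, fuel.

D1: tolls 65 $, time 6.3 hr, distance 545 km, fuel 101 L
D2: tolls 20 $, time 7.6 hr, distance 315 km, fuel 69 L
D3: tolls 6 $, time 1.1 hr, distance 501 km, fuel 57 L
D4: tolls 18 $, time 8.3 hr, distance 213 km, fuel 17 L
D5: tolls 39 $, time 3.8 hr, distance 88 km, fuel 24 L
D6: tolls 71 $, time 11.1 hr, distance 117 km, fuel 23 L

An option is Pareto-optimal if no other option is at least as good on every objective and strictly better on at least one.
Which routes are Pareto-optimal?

D1: dominated by D3 (tolls 6≤65, time 1.1≤6.3, distance 501≤545, fuel 57≤101).
D2: not dominated.
D3: not dominated (best tolls).
D4: not dominated (best fuel).
D5: not dominated (best distance).
D6: not dominated.

D2, D3, D4, D5, D6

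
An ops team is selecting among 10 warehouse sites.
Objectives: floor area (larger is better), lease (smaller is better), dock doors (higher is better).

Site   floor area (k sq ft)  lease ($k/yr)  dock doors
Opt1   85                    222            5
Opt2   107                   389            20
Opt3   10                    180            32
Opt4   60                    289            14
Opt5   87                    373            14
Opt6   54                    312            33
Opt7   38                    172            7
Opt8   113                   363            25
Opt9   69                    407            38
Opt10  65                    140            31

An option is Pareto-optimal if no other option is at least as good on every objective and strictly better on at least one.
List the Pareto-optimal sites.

Opt1: not dominated.
Opt2: dominated by Opt8 (floor area 113≥107, lease 363≤389, dock doors 25≥20).
Opt3: not dominated.
Opt4: dominated by Opt10 (floor area 65≥60, lease 140≤289, dock doors 31≥14).
Opt5: dominated by Opt8 (floor area 113≥87, lease 363≤373, dock doors 25≥14).
Opt6: not dominated.
Opt7: dominated by Opt10 (floor area 65≥38, lease 140≤172, dock doors 31≥7).
Opt8: not dominated (best floor area).
Opt9: not dominated (best dock doors).
Opt10: not dominated (best lease).

Opt1, Opt3, Opt6, Opt8, Opt9, Opt10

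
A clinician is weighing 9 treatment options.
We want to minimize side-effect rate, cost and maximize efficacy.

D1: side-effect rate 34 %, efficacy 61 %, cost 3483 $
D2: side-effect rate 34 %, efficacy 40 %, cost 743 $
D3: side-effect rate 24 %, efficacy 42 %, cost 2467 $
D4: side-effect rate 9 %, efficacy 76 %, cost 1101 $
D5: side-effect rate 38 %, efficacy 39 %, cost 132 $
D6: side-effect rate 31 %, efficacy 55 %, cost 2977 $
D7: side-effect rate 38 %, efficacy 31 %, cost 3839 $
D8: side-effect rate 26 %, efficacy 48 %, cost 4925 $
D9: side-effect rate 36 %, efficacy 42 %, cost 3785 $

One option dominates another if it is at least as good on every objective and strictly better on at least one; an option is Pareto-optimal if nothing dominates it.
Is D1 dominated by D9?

D9 vs D1: D9 is worse on side-effect rate (36 vs 34), so it does not dominate D1.

No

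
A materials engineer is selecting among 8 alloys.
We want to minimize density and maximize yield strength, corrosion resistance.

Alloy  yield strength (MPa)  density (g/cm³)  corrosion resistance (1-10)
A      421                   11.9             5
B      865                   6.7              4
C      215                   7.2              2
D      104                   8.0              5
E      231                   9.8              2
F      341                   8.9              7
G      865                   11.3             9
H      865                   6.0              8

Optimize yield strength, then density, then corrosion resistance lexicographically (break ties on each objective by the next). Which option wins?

First maximize yield strength: best is 865, kept {B, G, H}.
Then minimize density: best is 6.0, kept {H}.

H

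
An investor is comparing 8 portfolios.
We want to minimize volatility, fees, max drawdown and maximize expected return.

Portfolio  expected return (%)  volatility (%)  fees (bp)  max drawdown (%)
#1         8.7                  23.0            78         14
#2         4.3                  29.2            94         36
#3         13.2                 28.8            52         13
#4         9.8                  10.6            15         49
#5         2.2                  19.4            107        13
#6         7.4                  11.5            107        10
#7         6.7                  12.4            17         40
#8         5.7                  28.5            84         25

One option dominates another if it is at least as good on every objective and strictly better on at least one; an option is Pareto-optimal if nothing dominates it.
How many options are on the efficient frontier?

5

#1: not dominated.
#2: dominated by #1 (expected return 8.7≥4.3, volatility 23.0≤29.2, fees 78≤94, max drawdown 14≤36).
#3: not dominated (best expected return).
#4: not dominated (best volatility).
#5: dominated by #6 (expected return 7.4≥2.2, volatility 11.5≤19.4, fees 107≤107, max drawdown 10≤13).
#6: not dominated (best max drawdown).
#7: not dominated.
#8: dominated by #1 (expected return 8.7≥5.7, volatility 23.0≤28.5, fees 78≤84, max drawdown 14≤25).
Pareto-optimal: #1, #3, #4, #6, #7 → 5.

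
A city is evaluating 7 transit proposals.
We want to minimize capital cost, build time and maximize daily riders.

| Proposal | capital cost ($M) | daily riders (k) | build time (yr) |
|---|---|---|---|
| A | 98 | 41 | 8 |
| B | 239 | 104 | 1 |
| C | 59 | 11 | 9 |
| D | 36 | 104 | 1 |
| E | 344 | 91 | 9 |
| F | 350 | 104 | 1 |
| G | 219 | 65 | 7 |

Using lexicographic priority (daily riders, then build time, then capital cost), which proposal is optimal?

D

First maximize daily riders: best is 104, kept {B, D, F}.
Then minimize build time: best is 1, kept {B, D, F}.
Then minimize capital cost: best is 36, kept {D}.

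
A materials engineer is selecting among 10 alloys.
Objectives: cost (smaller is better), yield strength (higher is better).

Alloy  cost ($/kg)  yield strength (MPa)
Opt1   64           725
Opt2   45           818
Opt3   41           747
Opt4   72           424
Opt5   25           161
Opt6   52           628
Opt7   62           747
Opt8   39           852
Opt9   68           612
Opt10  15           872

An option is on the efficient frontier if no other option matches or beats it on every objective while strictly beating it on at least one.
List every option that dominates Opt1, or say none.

Opt2, Opt3, Opt7, Opt8, Opt10

Opt2: cost 45≤64, yield strength 818≥725 — dominates Opt1.
Opt3: cost 41≤64, yield strength 747≥725 — dominates Opt1.
Opt7: cost 62≤64, yield strength 747≥725 — dominates Opt1.
Opt8: cost 39≤64, yield strength 852≥725 — dominates Opt1.
Opt10: cost 15≤64, yield strength 872≥725 — dominates Opt1.
Others (Opt4, Opt5, Opt6, Opt9) are each worse than Opt1 on at least one objective.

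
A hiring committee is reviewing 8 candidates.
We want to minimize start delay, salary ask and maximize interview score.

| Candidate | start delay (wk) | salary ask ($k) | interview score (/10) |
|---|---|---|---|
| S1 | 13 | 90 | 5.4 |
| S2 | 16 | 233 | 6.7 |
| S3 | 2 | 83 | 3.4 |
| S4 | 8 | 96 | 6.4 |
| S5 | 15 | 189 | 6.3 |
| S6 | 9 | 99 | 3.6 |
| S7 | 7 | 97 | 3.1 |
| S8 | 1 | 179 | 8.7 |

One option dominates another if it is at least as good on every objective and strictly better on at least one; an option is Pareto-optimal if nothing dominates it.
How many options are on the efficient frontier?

S1: not dominated.
S2: dominated by S8 (start delay 1≤16, salary ask 179≤233, interview score 8.7≥6.7).
S3: not dominated (best salary ask).
S4: not dominated.
S5: dominated by S4 (start delay 8≤15, salary ask 96≤189, interview score 6.4≥6.3).
S6: dominated by S4 (start delay 8≤9, salary ask 96≤99, interview score 6.4≥3.6).
S7: dominated by S3 (start delay 2≤7, salary ask 83≤97, interview score 3.4≥3.1).
S8: not dominated (best start delay).
Pareto-optimal: S1, S3, S4, S8 → 4.

4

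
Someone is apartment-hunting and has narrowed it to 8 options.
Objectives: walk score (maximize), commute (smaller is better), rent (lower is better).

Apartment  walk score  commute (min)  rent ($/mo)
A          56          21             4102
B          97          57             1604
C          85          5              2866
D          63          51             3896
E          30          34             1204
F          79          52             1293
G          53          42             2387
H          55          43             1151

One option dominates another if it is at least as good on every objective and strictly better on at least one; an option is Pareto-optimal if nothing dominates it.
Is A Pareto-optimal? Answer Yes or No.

C vs A: walk score 85≥56, commute 5≤21, rent 2866≤4102 — C is at least as good on every objective and strictly better on at least one, so C dominates A.

No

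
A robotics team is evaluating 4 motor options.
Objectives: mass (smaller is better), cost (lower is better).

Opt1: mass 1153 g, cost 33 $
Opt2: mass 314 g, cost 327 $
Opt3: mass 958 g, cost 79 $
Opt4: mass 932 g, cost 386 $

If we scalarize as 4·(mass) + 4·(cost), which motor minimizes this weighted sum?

Opt2

Opt1: 4·1153 + 4·33 = 4744
Opt2: 4·314 + 4·327 = 2564
Opt3: 4·958 + 4·79 = 4148
Opt4: 4·932 + 4·386 = 5272
Lowest: Opt2 at 2564.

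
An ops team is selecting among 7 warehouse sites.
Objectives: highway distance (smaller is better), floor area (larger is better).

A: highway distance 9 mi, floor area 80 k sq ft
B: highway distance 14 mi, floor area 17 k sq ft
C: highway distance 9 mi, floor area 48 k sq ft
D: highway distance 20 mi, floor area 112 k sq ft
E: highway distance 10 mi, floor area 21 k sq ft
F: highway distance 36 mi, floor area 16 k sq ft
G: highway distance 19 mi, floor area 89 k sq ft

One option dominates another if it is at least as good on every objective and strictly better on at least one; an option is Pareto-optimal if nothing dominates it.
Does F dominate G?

No

F vs G: F is worse on highway distance (36 vs 19), so it does not dominate G.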